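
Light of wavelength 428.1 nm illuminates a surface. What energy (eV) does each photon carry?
2.8962 eV

Using E = hf = hc/λ:

E = hc/λ = (6.626×10⁻³⁴ J·s)(3×10⁸ m/s) / (428.1×10⁻⁹ m)
E = 2.8962 eV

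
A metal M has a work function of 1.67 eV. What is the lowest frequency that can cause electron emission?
4.0380e+14 Hz

The threshold frequency is when the photon energy equals the work function:
hf₀ = φ

Solving for f₀:
f₀ = φ/h = (1.67 eV × 1.602×10⁻¹⁹ J/eV) / (6.626×10⁻³⁴ J·s)
f₀ = 4.0380e+14 Hz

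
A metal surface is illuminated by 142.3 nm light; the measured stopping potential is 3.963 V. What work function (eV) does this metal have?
4.75 eV

The stopping potential gives the maximum kinetic energy: KE_max = eV_s = 3.963 eV

From Einstein's photoelectric equation: KE_max = hc/λ - φ
Rearranging: φ = hc/λ - KE_max

Calculate photon energy:
E_photon = hc/λ = (6.626×10⁻³⁴ J·s)(3×10⁸ m/s) / (142.3×10⁻⁹ m) = 8.7129 eV

Therefore:
φ = 8.7129 - 3.963 = 4.75 eV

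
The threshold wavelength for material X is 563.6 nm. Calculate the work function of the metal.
2.20 eV

At the threshold wavelength, photon energy equals work function:
φ = hc/λ₀

Calculating:
φ = (6.626×10⁻³⁴ J·s)(3×10⁸ m/s) / (563.6×10⁻⁹ m)
φ = 2.20 eV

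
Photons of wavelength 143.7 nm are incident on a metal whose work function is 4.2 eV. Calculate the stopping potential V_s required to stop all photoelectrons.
4.4280 V

The stopping potential V_s satisfies: eV_s = KE_max

First, find KE_max using Einstein's equation:
E_photon = hc/λ = 8.6280 eV
KE_max = E_photon - φ = 8.6280 - 4.2 = 4.4280 eV

Since eV_s = KE_max:
V_s = KE_max/e = 4.4280 V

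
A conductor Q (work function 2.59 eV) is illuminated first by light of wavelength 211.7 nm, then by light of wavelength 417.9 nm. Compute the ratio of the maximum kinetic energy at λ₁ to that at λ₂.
8.6684

Using Einstein's equation: KE_max = hc/λ - φ

For λ₁ = 211.7 nm:
E₁ = hc/λ₁ = 5.8566 eV
KE₁ = E₁ - φ = 5.8566 - 2.59 = 3.2666 eV

For λ₂ = 417.9 nm:
E₂ = hc/λ₂ = 2.9668 eV
KE₂ = E₂ - φ = 2.9668 - 2.59 = 0.3768 eV

Ratio: KE₁/KE₂ = 3.2666/0.3768 = 8.6684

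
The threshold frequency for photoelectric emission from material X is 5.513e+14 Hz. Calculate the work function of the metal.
2.28 eV

At the threshold frequency, photon energy equals work function:
φ = hf₀

Calculating:
φ = (6.626×10⁻³⁴ J·s)(5.513e+14 Hz)
φ = 2.28 eV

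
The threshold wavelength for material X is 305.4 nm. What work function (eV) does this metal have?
4.06 eV

At the threshold wavelength, photon energy equals work function:
φ = hc/λ₀

Calculating:
φ = (6.626×10⁻³⁴ J·s)(3×10⁸ m/s) / (305.4×10⁻⁹ m)
φ = 4.06 eV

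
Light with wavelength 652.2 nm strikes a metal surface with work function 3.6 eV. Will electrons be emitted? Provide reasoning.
No

For photoemission, the photon energy must exceed the work function.

Photon energy: E = hc/λ = 1.9010 eV
Work function: φ = 3.6 eV

Since E_photon (1.9010 eV) < φ (3.6 eV), photoemission will NOT occur.
The threshold wavelength is λ₀ = hc/φ = 344.4 nm.
Since 652.2 nm > 344.4 nm, the photons lack sufficient energy.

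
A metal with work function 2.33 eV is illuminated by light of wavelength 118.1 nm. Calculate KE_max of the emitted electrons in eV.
8.1682 eV

Using Einstein's photoelectric equation: KE_max = hf - φ = hc/λ - φ

First, calculate the photon energy:
E_photon = hc/λ = (6.626×10⁻³⁴ J·s)(3×10⁸ m/s) / (118.1×10⁻⁹ m)
E_photon = 10.4982 eV

Then, the maximum kinetic energy:
KE_max = E_photon - φ = 10.4982 eV - 2.33 eV = 8.1682 eV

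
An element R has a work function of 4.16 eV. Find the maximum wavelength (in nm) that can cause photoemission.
298.04 nm

The threshold wavelength is when the photon energy equals the work function:
hc/λ₀ = φ

Solving for λ₀:
λ₀ = hc/φ = (6.626×10⁻³⁴ J·s)(3×10⁸ m/s) / (4.16 eV × 1.602×10⁻¹⁹ J/eV)
λ₀ = 298.04 nm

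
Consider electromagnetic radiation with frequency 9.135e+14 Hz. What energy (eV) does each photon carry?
3.7779 eV

Using E = hf:

E = hf = (6.626×10⁻³⁴ J·s)(9.135e+14 Hz)
E = 3.7779 eV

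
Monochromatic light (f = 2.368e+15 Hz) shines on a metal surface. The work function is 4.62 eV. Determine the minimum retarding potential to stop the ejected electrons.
5.1733 V

The stopping potential V_s satisfies: eV_s = KE_max

First, find KE_max using Einstein's equation:
E_photon = hf = (6.626×10⁻³⁴ J·s)(2.368e+15 Hz) = 9.7933 eV
KE_max = E_photon - φ = 9.7933 - 4.62 = 5.1733 eV

Since eV_s = KE_max:
V_s = KE_max/e = 5.1733 V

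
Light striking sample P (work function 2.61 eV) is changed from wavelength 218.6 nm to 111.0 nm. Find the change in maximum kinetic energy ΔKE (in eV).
5.4980 eV

Using Einstein's equation: KE_max = hc/λ - φ

For λ₁ = 218.6 nm:
KE₁ = hc/λ₁ - φ = 5.6717 - 2.61 = 3.0617 eV

For λ₂ = 111.0 nm:
KE₂ = hc/λ₂ - φ = 11.1697 - 2.61 = 8.5597 eV

Change in KE:
ΔKE = KE₂ - KE₁ = 8.5597 - 3.0617 = 5.4980 eV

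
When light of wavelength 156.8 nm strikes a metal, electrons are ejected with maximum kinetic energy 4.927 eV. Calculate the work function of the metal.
2.98 eV

From Einstein's photoelectric equation: KE_max = hf - φ = hc/λ - φ

Rearranging for φ:
φ = hc/λ - KE_max

Calculate photon energy:
E_photon = hc/λ = 7.9072 eV

Therefore:
φ = 7.9072 - 4.927 = 2.98 eV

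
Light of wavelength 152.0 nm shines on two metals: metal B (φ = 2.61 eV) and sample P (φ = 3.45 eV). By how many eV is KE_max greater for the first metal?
0.8400 eV

Using KE_max = hc/λ - φ for each metal:

Photon energy: E = hc/λ = 8.1569 eV

For metal B (φ₁ = 2.61 eV):
KE₁ = E - φ₁ = 8.1569 - 2.61 = 5.5469 eV

For sample P (φ₂ = 3.45 eV):
KE₂ = E - φ₂ = 8.1569 - 3.45 = 4.7069 eV

Difference:
ΔKE = KE₁ - KE₂ = 5.5469 - 4.7069 = 0.8400 eV

Note: The difference equals the difference in work functions: 3.45 - 2.61 = 0.84 eV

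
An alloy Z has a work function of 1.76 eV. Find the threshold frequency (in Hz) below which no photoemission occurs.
4.2557e+14 Hz

The threshold frequency is when the photon energy equals the work function:
hf₀ = φ

Solving for f₀:
f₀ = φ/h = (1.76 eV × 1.602×10⁻¹⁹ J/eV) / (6.626×10⁻³⁴ J·s)
f₀ = 4.2557e+14 Hz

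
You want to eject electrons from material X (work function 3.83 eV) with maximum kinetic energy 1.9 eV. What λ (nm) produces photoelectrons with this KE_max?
216.38 nm

From Einstein's equation: KE_max = hc/λ - φ

Rearranging for λ:
hc/λ = KE_max + φ
λ = hc/(KE_max + φ)

Required photon energy:
E_photon = KE_max + φ = 1.9 + 3.83 = 5.73 eV

Required wavelength:
λ = hc/E_photon = (6.626×10⁻³⁴)(3×10⁸) / (5.73 × 1.602×10⁻¹⁹)
λ = 216.38 nm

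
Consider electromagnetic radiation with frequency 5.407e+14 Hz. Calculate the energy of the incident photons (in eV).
2.2362 eV

Using E = hf:

E = hf = (6.626×10⁻³⁴ J·s)(5.407e+14 Hz)
E = 2.2362 eV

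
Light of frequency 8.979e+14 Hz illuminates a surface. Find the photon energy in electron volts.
3.7134 eV

Using E = hf:

E = hf = (6.626×10⁻³⁴ J·s)(8.979e+14 Hz)
E = 3.7134 eV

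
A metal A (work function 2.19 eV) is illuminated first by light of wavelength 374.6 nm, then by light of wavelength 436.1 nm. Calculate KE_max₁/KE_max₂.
1.7148

Using Einstein's equation: KE_max = hc/λ - φ

For λ₁ = 374.6 nm:
E₁ = hc/λ₁ = 3.3098 eV
KE₁ = E₁ - φ = 3.3098 - 2.19 = 1.1198 eV

For λ₂ = 436.1 nm:
E₂ = hc/λ₂ = 2.8430 eV
KE₂ = E₂ - φ = 2.8430 - 2.19 = 0.6530 eV

Ratio: KE₁/KE₂ = 1.1198/0.6530 = 1.7148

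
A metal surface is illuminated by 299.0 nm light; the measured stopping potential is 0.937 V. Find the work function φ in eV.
3.21 eV

The stopping potential gives the maximum kinetic energy: KE_max = eV_s = 0.937 eV

From Einstein's photoelectric equation: KE_max = hc/λ - φ
Rearranging: φ = hc/λ - KE_max

Calculate photon energy:
E_photon = hc/λ = (6.626×10⁻³⁴ J·s)(3×10⁸ m/s) / (299.0×10⁻⁹ m) = 4.1466 eV

Therefore:
φ = 4.1466 - 0.937 = 3.21 eV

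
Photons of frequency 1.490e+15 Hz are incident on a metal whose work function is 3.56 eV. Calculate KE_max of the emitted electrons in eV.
2.6021 eV

Using Einstein's photoelectric equation: KE_max = hf - φ

First, calculate the photon energy:
E_photon = hf = (6.626×10⁻³⁴ J·s)(1.490e+15 Hz)
E_photon = 6.1621 eV

Then, the maximum kinetic energy:
KE_max = E_photon - φ = 6.1621 eV - 3.56 eV = 2.6021 eV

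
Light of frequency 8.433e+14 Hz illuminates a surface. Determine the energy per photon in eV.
3.4876 eV

Using E = hf:

E = hf = (6.626×10⁻³⁴ J·s)(8.433e+14 Hz)
E = 3.4876 eV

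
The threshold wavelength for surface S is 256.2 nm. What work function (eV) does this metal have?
4.84 eV

At the threshold wavelength, photon energy equals work function:
φ = hc/λ₀

Calculating:
φ = (6.626×10⁻³⁴ J·s)(3×10⁸ m/s) / (256.2×10⁻⁹ m)
φ = 4.84 eV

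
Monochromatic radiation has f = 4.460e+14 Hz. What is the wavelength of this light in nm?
672.18 nm

Using the wave equation: c = fλ

Solving for wavelength:
λ = c/f = (3×10⁸ m/s) / (4.460e+14 Hz)
λ = 672.18 nm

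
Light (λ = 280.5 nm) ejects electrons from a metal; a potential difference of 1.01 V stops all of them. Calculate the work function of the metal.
3.41 eV

The stopping potential gives the maximum kinetic energy: KE_max = eV_s = 1.01 eV

From Einstein's photoelectric equation: KE_max = hc/λ - φ
Rearranging: φ = hc/λ - KE_max

Calculate photon energy:
E_photon = hc/λ = (6.626×10⁻³⁴ J·s)(3×10⁸ m/s) / (280.5×10⁻⁹ m) = 4.4201 eV

Therefore:
φ = 4.4201 - 1.01 = 3.41 eV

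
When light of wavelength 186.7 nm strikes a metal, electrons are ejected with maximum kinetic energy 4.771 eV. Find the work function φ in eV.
1.87 eV

From Einstein's photoelectric equation: KE_max = hf - φ = hc/λ - φ

Rearranging for φ:
φ = hc/λ - KE_max

Calculate photon energy:
E_photon = hc/λ = 6.6408 eV

Therefore:
φ = 6.6408 - 4.771 = 1.87 eV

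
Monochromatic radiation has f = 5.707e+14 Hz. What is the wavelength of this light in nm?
525.31 nm

Using the wave equation: c = fλ

Solving for wavelength:
λ = c/f = (3×10⁸ m/s) / (5.707e+14 Hz)
λ = 525.31 nm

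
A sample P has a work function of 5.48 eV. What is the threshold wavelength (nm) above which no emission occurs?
226.25 nm

The threshold wavelength is when the photon energy equals the work function:
hc/λ₀ = φ

Solving for λ₀:
λ₀ = hc/φ = (6.626×10⁻³⁴ J·s)(3×10⁸ m/s) / (5.48 eV × 1.602×10⁻¹⁹ J/eV)
λ₀ = 226.25 nm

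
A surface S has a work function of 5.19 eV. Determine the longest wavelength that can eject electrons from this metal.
238.89 nm

The threshold wavelength is when the photon energy equals the work function:
hc/λ₀ = φ

Solving for λ₀:
λ₀ = hc/φ = (6.626×10⁻³⁴ J·s)(3×10⁸ m/s) / (5.19 eV × 1.602×10⁻¹⁹ J/eV)
λ₀ = 238.89 nm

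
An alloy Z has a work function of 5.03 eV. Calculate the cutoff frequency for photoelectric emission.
1.2162e+15 Hz

The threshold frequency is when the photon energy equals the work function:
hf₀ = φ

Solving for f₀:
f₀ = φ/h = (5.03 eV × 1.602×10⁻¹⁹ J/eV) / (6.626×10⁻³⁴ J·s)
f₀ = 1.2162e+15 Hz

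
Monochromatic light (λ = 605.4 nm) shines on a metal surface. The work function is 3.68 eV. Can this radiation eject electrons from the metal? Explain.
No

For photoemission, the photon energy must exceed the work function.

Photon energy: E = hc/λ = 2.0480 eV
Work function: φ = 3.68 eV

Since E_photon (2.0480 eV) < φ (3.68 eV), photoemission will NOT occur.
The threshold wavelength is λ₀ = hc/φ = 336.9 nm.
Since 605.4 nm > 336.9 nm, the photons lack sufficient energy.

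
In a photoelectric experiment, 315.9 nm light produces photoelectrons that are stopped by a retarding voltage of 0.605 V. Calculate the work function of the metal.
3.32 eV

The stopping potential gives the maximum kinetic energy: KE_max = eV_s = 0.605 eV

From Einstein's photoelectric equation: KE_max = hc/λ - φ
Rearranging: φ = hc/λ - KE_max

Calculate photon energy:
E_photon = hc/λ = (6.626×10⁻³⁴ J·s)(3×10⁸ m/s) / (315.9×10⁻⁹ m) = 3.9248 eV

Therefore:
φ = 3.9248 - 0.605 = 3.32 eV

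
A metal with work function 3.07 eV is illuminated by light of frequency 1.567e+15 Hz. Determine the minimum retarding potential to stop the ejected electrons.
3.4106 V

The stopping potential V_s satisfies: eV_s = KE_max

First, find KE_max using Einstein's equation:
E_photon = hf = (6.626×10⁻³⁴ J·s)(1.567e+15 Hz) = 6.4806 eV
KE_max = E_photon - φ = 6.4806 - 3.07 = 3.4106 eV

Since eV_s = KE_max:
V_s = KE_max/e = 3.4106 V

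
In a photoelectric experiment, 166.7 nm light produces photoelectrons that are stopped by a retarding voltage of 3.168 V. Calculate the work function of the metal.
4.27 eV

The stopping potential gives the maximum kinetic energy: KE_max = eV_s = 3.168 eV

From Einstein's photoelectric equation: KE_max = hc/λ - φ
Rearranging: φ = hc/λ - KE_max

Calculate photon energy:
E_photon = hc/λ = (6.626×10⁻³⁴ J·s)(3×10⁸ m/s) / (166.7×10⁻⁹ m) = 7.4376 eV

Therefore:
φ = 7.4376 - 3.168 = 4.27 eV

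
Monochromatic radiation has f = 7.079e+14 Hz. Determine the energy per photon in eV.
2.9276 eV

Using E = hf:

E = hf = (6.626×10⁻³⁴ J·s)(7.079e+14 Hz)
E = 2.9276 eV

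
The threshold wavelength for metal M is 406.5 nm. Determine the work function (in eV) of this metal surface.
3.05 eV

At the threshold wavelength, photon energy equals work function:
φ = hc/λ₀

Calculating:
φ = (6.626×10⁻³⁴ J·s)(3×10⁸ m/s) / (406.5×10⁻⁹ m)
φ = 3.05 eV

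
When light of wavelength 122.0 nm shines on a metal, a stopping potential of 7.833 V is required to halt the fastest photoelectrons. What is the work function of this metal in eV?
2.33 eV

The stopping potential gives the maximum kinetic energy: KE_max = eV_s = 7.833 eV

From Einstein's photoelectric equation: KE_max = hc/λ - φ
Rearranging: φ = hc/λ - KE_max

Calculate photon energy:
E_photon = hc/λ = (6.626×10⁻³⁴ J·s)(3×10⁸ m/s) / (122.0×10⁻⁹ m) = 10.1626 eV

Therefore:
φ = 10.1626 - 7.833 = 2.33 eV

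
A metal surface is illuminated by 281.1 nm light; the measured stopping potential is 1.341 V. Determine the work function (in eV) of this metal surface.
3.07 eV

The stopping potential gives the maximum kinetic energy: KE_max = eV_s = 1.341 eV

From Einstein's photoelectric equation: KE_max = hc/λ - φ
Rearranging: φ = hc/λ - KE_max

Calculate photon energy:
E_photon = hc/λ = (6.626×10⁻³⁴ J·s)(3×10⁸ m/s) / (281.1×10⁻⁹ m) = 4.4107 eV

Therefore:
φ = 4.4107 - 1.341 = 3.07 eV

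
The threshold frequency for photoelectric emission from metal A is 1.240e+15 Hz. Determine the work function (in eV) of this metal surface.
5.13 eV

At the threshold frequency, photon energy equals work function:
φ = hf₀

Calculating:
φ = (6.626×10⁻³⁴ J·s)(1.240e+15 Hz)
φ = 5.13 eV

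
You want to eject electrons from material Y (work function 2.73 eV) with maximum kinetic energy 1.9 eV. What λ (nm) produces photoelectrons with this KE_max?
267.78 nm

From Einstein's equation: KE_max = hc/λ - φ

Rearranging for λ:
hc/λ = KE_max + φ
λ = hc/(KE_max + φ)

Required photon energy:
E_photon = KE_max + φ = 1.9 + 2.73 = 4.63 eV

Required wavelength:
λ = hc/E_photon = (6.626×10⁻³⁴)(3×10⁸) / (4.63 × 1.602×10⁻¹⁹)
λ = 267.78 nm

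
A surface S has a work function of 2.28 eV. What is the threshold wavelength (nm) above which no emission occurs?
543.79 nm

The threshold wavelength is when the photon energy equals the work function:
hc/λ₀ = φ

Solving for λ₀:
λ₀ = hc/φ = (6.626×10⁻³⁴ J·s)(3×10⁸ m/s) / (2.28 eV × 1.602×10⁻¹⁹ J/eV)
λ₀ = 543.79 nm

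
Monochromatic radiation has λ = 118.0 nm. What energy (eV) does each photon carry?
10.5071 eV

Using E = hf = hc/λ:

E = hc/λ = (6.626×10⁻³⁴ J·s)(3×10⁸ m/s) / (118.0×10⁻⁹ m)
E = 10.5071 eV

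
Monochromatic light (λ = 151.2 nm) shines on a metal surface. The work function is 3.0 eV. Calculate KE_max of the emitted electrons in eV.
5.2000 eV

Using Einstein's photoelectric equation: KE_max = hf - φ = hc/λ - φ

First, calculate the photon energy:
E_photon = hc/λ = (6.626×10⁻³⁴ J·s)(3×10⁸ m/s) / (151.2×10⁻⁹ m)
E_photon = 8.2000 eV

Then, the maximum kinetic energy:
KE_max = E_photon - φ = 8.2000 eV - 3.0 eV = 5.2000 eV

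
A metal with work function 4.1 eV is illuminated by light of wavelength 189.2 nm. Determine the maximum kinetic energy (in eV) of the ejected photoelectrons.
2.4531 eV

Using Einstein's photoelectric equation: KE_max = hf - φ = hc/λ - φ

First, calculate the photon energy:
E_photon = hc/λ = (6.626×10⁻³⁴ J·s)(3×10⁸ m/s) / (189.2×10⁻⁹ m)
E_photon = 6.5531 eV

Then, the maximum kinetic energy:
KE_max = E_photon - φ = 6.5531 eV - 4.1 eV = 2.4531 eV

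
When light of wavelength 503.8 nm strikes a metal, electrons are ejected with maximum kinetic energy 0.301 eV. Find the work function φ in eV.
2.16 eV

From Einstein's photoelectric equation: KE_max = hf - φ = hc/λ - φ

Rearranging for φ:
φ = hc/λ - KE_max

Calculate photon energy:
E_photon = hc/λ = 2.4610 eV

Therefore:
φ = 2.4610 - 0.301 = 2.16 eV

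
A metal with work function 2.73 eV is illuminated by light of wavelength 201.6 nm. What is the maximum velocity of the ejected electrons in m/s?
1.0968e+06 m/s

First, find the maximum kinetic energy:
E_photon = hc/λ = 6.1500 eV
KE_max = E_photon - φ = 6.1500 - 2.73 = 3.4200 eV

Convert to Joules: KE_max = 3.4200 × 1.602×10⁻¹⁹ J = 5.4795e-19 J

Then use KE = ½mv² to find velocity:
v = √(2·KE/m) = √(2 × 5.4795e-19 J / 9.109e-31 kg)
v = 1.0968e+06 m/s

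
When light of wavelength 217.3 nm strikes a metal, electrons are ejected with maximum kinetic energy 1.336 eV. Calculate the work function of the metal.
4.37 eV

From Einstein's photoelectric equation: KE_max = hf - φ = hc/λ - φ

Rearranging for φ:
φ = hc/λ - KE_max

Calculate photon energy:
E_photon = hc/λ = 5.7057 eV

Therefore:
φ = 5.7057 - 1.336 = 4.37 eV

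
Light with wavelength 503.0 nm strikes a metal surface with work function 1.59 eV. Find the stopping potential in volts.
0.8749 V

The stopping potential V_s satisfies: eV_s = KE_max

First, find KE_max using Einstein's equation:
E_photon = hc/λ = 2.4649 eV
KE_max = E_photon - φ = 2.4649 - 1.59 = 0.8749 eV

Since eV_s = KE_max:
V_s = KE_max/e = 0.8749 V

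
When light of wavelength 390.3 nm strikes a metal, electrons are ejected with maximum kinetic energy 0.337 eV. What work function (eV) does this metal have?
2.84 eV

From Einstein's photoelectric equation: KE_max = hf - φ = hc/λ - φ

Rearranging for φ:
φ = hc/λ - KE_max

Calculate photon energy:
E_photon = hc/λ = 3.1766 eV

Therefore:
φ = 3.1766 - 0.337 = 2.84 eV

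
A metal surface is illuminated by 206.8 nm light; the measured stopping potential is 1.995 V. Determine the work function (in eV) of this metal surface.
4.00 eV

The stopping potential gives the maximum kinetic energy: KE_max = eV_s = 1.995 eV

From Einstein's photoelectric equation: KE_max = hc/λ - φ
Rearranging: φ = hc/λ - KE_max

Calculate photon energy:
E_photon = hc/λ = (6.626×10⁻³⁴ J·s)(3×10⁸ m/s) / (206.8×10⁻⁹ m) = 5.9954 eV

Therefore:
φ = 5.9954 - 1.995 = 4.00 eV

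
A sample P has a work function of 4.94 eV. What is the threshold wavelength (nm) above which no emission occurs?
250.98 nm

The threshold wavelength is when the photon energy equals the work function:
hc/λ₀ = φ

Solving for λ₀:
λ₀ = hc/φ = (6.626×10⁻³⁴ J·s)(3×10⁸ m/s) / (4.94 eV × 1.602×10⁻¹⁹ J/eV)
λ₀ = 250.98 nm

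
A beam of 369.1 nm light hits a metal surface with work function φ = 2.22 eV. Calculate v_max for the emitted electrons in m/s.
6.3300e+05 m/s

First, find the maximum kinetic energy:
E_photon = hc/λ = 3.3591 eV
KE_max = E_photon - φ = 3.3591 - 2.22 = 1.1391 eV

Convert to Joules: KE_max = 1.1391 × 1.602×10⁻¹⁹ J = 1.8250e-19 J

Then use KE = ½mv² to find velocity:
v = √(2·KE/m) = √(2 × 1.8250e-19 J / 9.109e-31 kg)
v = 6.3300e+05 m/s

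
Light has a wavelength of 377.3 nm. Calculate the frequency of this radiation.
7.9457e+14 Hz

Using the wave equation: c = fλ

Solving for frequency:
f = c/λ = (3×10⁸ m/s) / (377.3×10⁻⁹ m)
f = 7.9457e+14 Hz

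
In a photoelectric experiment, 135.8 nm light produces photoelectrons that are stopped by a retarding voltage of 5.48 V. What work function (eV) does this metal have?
3.65 eV

The stopping potential gives the maximum kinetic energy: KE_max = eV_s = 5.48 eV

From Einstein's photoelectric equation: KE_max = hc/λ - φ
Rearranging: φ = hc/λ - KE_max

Calculate photon energy:
E_photon = hc/λ = (6.626×10⁻³⁴ J·s)(3×10⁸ m/s) / (135.8×10⁻⁹ m) = 9.1299 eV

Therefore:
φ = 9.1299 - 5.48 = 3.65 eV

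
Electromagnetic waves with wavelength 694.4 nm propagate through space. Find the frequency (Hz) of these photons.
4.3173e+14 Hz

Using the wave equation: c = fλ

Solving for frequency:
f = c/λ = (3×10⁸ m/s) / (694.4×10⁻⁹ m)
f = 4.3173e+14 Hz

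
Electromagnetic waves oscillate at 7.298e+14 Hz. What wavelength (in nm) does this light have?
410.79 nm

Using the wave equation: c = fλ

Solving for wavelength:
λ = c/f = (3×10⁸ m/s) / (7.298e+14 Hz)
λ = 410.79 nm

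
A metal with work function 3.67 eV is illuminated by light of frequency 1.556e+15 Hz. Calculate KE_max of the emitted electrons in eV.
2.7651 eV

Using Einstein's photoelectric equation: KE_max = hf - φ

First, calculate the photon energy:
E_photon = hf = (6.626×10⁻³⁴ J·s)(1.556e+15 Hz)
E_photon = 6.4351 eV

Then, the maximum kinetic energy:
KE_max = E_photon - φ = 6.4351 eV - 3.67 eV = 2.7651 eV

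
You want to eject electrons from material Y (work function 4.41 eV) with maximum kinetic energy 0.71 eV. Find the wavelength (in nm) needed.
242.16 nm

From Einstein's equation: KE_max = hc/λ - φ

Rearranging for λ:
hc/λ = KE_max + φ
λ = hc/(KE_max + φ)

Required photon energy:
E_photon = KE_max + φ = 0.71 + 4.41 = 5.12 eV

Required wavelength:
λ = hc/E_photon = (6.626×10⁻³⁴)(3×10⁸) / (5.12 × 1.602×10⁻¹⁹)
λ = 242.16 nm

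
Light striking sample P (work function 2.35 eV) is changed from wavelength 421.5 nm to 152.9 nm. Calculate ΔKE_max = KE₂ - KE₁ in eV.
5.1673 eV

Using Einstein's equation: KE_max = hc/λ - φ

For λ₁ = 421.5 nm:
KE₁ = hc/λ₁ - φ = 2.9415 - 2.35 = 0.5915 eV

For λ₂ = 152.9 nm:
KE₂ = hc/λ₂ - φ = 8.1088 - 2.35 = 5.7588 eV

Change in KE:
ΔKE = KE₂ - KE₁ = 5.7588 - 0.5915 = 5.1673 eV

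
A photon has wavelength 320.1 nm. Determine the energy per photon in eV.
3.8733 eV

Using E = hf = hc/λ:

E = hc/λ = (6.626×10⁻³⁴ J·s)(3×10⁸ m/s) / (320.1×10⁻⁹ m)
E = 3.8733 eV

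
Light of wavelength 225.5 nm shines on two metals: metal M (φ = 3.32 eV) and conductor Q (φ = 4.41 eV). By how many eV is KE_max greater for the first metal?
1.0900 eV

Using KE_max = hc/λ - φ for each metal:

Photon energy: E = hc/λ = 5.4982 eV

For metal M (φ₁ = 3.32 eV):
KE₁ = E - φ₁ = 5.4982 - 3.32 = 2.1782 eV

For conductor Q (φ₂ = 4.41 eV):
KE₂ = E - φ₂ = 5.4982 - 4.41 = 1.0882 eV

Difference:
ΔKE = KE₁ - KE₂ = 2.1782 - 1.0882 = 1.0900 eV

Note: The difference equals the difference in work functions: 4.41 - 3.32 = 1.09 eV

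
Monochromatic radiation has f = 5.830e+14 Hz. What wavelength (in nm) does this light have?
514.22 nm

Using the wave equation: c = fλ

Solving for wavelength:
λ = c/f = (3×10⁸ m/s) / (5.830e+14 Hz)
λ = 514.22 nm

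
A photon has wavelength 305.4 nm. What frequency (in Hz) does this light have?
9.8164e+14 Hz

Using the wave equation: c = fλ

Solving for frequency:
f = c/λ = (3×10⁸ m/s) / (305.4×10⁻⁹ m)
f = 9.8164e+14 Hz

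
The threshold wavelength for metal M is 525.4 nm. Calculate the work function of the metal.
2.36 eV

At the threshold wavelength, photon energy equals work function:
φ = hc/λ₀

Calculating:
φ = (6.626×10⁻³⁴ J·s)(3×10⁸ m/s) / (525.4×10⁻⁹ m)
φ = 2.36 eV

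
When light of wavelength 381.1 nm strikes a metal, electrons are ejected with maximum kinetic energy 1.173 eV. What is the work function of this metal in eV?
2.08 eV

From Einstein's photoelectric equation: KE_max = hf - φ = hc/λ - φ

Rearranging for φ:
φ = hc/λ - KE_max

Calculate photon energy:
E_photon = hc/λ = 3.2533 eV

Therefore:
φ = 3.2533 - 1.173 = 2.08 eV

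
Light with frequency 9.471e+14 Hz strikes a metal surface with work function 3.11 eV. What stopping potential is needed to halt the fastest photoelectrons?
0.8069 V

The stopping potential V_s satisfies: eV_s = KE_max

First, find KE_max using Einstein's equation:
E_photon = hf = (6.626×10⁻³⁴ J·s)(9.471e+14 Hz) = 3.9169 eV
KE_max = E_photon - φ = 3.9169 - 3.11 = 0.8069 eV

Since eV_s = KE_max:
V_s = KE_max/e = 0.8069 V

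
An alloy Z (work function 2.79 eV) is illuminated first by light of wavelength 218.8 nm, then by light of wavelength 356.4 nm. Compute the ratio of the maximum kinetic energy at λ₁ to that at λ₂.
4.1762

Using Einstein's equation: KE_max = hc/λ - φ

For λ₁ = 218.8 nm:
E₁ = hc/λ₁ = 5.6666 eV
KE₁ = E₁ - φ = 5.6666 - 2.79 = 2.8766 eV

For λ₂ = 356.4 nm:
E₂ = hc/λ₂ = 3.4788 eV
KE₂ = E₂ - φ = 3.4788 - 2.79 = 0.6888 eV

Ratio: KE₁/KE₂ = 2.8766/0.6888 = 4.1762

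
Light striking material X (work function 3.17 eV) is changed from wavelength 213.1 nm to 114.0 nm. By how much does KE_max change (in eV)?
5.0577 eV

Using Einstein's equation: KE_max = hc/λ - φ

For λ₁ = 213.1 nm:
KE₁ = hc/λ₁ - φ = 5.8181 - 3.17 = 2.6481 eV

For λ₂ = 114.0 nm:
KE₂ = hc/λ₂ - φ = 10.8758 - 3.17 = 7.7058 eV

Change in KE:
ΔKE = KE₂ - KE₁ = 7.7058 - 2.6481 = 5.0577 eV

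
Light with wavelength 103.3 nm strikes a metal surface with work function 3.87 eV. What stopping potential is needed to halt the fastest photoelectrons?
8.1323 V

The stopping potential V_s satisfies: eV_s = KE_max

First, find KE_max using Einstein's equation:
E_photon = hc/λ = 12.0023 eV
KE_max = E_photon - φ = 12.0023 - 3.87 = 8.1323 eV

Since eV_s = KE_max:
V_s = KE_max/e = 8.1323 V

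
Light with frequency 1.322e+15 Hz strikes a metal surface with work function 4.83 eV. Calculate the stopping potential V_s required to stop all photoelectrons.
0.6374 V

The stopping potential V_s satisfies: eV_s = KE_max

First, find KE_max using Einstein's equation:
E_photon = hf = (6.626×10⁻³⁴ J·s)(1.322e+15 Hz) = 5.4674 eV
KE_max = E_photon - φ = 5.4674 - 4.83 = 0.6374 eV

Since eV_s = KE_max:
V_s = KE_max/e = 0.6374 V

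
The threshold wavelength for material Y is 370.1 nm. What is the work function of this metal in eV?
3.35 eV

At the threshold wavelength, photon energy equals work function:
φ = hc/λ₀

Calculating:
φ = (6.626×10⁻³⁴ J·s)(3×10⁸ m/s) / (370.1×10⁻⁹ m)
φ = 3.35 eV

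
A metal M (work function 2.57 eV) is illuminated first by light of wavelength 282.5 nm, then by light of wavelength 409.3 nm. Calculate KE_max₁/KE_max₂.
3.9610

Using Einstein's equation: KE_max = hc/λ - φ

For λ₁ = 282.5 nm:
E₁ = hc/λ₁ = 4.3888 eV
KE₁ = E₁ - φ = 4.3888 - 2.57 = 1.8188 eV

For λ₂ = 409.3 nm:
E₂ = hc/λ₂ = 3.0292 eV
KE₂ = E₂ - φ = 3.0292 - 2.57 = 0.4592 eV

Ratio: KE₁/KE₂ = 1.8188/0.4592 = 3.9610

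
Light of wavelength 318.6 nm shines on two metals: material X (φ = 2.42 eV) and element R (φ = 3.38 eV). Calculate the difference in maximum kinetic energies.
0.9600 eV

Using KE_max = hc/λ - φ for each metal:

Photon energy: E = hc/λ = 3.8915 eV

For material X (φ₁ = 2.42 eV):
KE₁ = E - φ₁ = 3.8915 - 2.42 = 1.4715 eV

For element R (φ₂ = 3.38 eV):
KE₂ = E - φ₂ = 3.8915 - 3.38 = 0.5115 eV

Difference:
ΔKE = KE₁ - KE₂ = 1.4715 - 0.5115 = 0.9600 eV

Note: The difference equals the difference in work functions: 3.38 - 2.42 = 0.96 eV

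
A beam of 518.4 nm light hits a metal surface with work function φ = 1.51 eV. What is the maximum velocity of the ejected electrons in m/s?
5.5690e+05 m/s

First, find the maximum kinetic energy:
E_photon = hc/λ = 2.3917 eV
KE_max = E_photon - φ = 2.3917 - 1.51 = 0.8817 eV

Convert to Joules: KE_max = 0.8817 × 1.602×10⁻¹⁹ J = 1.4126e-19 J

Then use KE = ½mv² to find velocity:
v = √(2·KE/m) = √(2 × 1.4126e-19 J / 9.109e-31 kg)
v = 5.5690e+05 m/s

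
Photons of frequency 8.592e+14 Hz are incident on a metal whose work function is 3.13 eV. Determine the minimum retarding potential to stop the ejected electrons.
0.4234 V

The stopping potential V_s satisfies: eV_s = KE_max

First, find KE_max using Einstein's equation:
E_photon = hf = (6.626×10⁻³⁴ J·s)(8.592e+14 Hz) = 3.5534 eV
KE_max = E_photon - φ = 3.5534 - 3.13 = 0.4234 eV

Since eV_s = KE_max:
V_s = KE_max/e = 0.4234 V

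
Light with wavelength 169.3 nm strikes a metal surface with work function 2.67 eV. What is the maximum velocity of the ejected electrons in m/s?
1.2794e+06 m/s

First, find the maximum kinetic energy:
E_photon = hc/λ = 7.3233 eV
KE_max = E_photon - φ = 7.3233 - 2.67 = 4.6533 eV

Convert to Joules: KE_max = 4.6533 × 1.602×10⁻¹⁹ J = 7.4555e-19 J

Then use KE = ½mv² to find velocity:
v = √(2·KE/m) = √(2 × 7.4555e-19 J / 9.109e-31 kg)
v = 1.2794e+06 m/s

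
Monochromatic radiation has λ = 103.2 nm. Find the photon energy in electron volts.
12.0140 eV

Using E = hf = hc/λ:

E = hc/λ = (6.626×10⁻³⁴ J·s)(3×10⁸ m/s) / (103.2×10⁻⁹ m)
E = 12.0140 eV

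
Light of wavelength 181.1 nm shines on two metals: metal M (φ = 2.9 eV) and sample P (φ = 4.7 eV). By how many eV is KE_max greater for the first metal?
1.8000 eV

Using KE_max = hc/λ - φ for each metal:

Photon energy: E = hc/λ = 6.8462 eV

For metal M (φ₁ = 2.9 eV):
KE₁ = E - φ₁ = 6.8462 - 2.9 = 3.9462 eV

For sample P (φ₂ = 4.7 eV):
KE₂ = E - φ₂ = 6.8462 - 4.7 = 2.1462 eV

Difference:
ΔKE = KE₁ - KE₂ = 3.9462 - 2.1462 = 1.8000 eV

Note: The difference equals the difference in work functions: 4.7 - 2.9 = 1.80 eV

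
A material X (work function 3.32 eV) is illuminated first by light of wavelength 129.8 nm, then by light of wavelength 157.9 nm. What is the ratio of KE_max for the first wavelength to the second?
1.3751

Using Einstein's equation: KE_max = hc/λ - φ

For λ₁ = 129.8 nm:
E₁ = hc/λ₁ = 9.5519 eV
KE₁ = E₁ - φ = 9.5519 - 3.32 = 6.2319 eV

For λ₂ = 157.9 nm:
E₂ = hc/λ₂ = 7.8521 eV
KE₂ = E₂ - φ = 7.8521 - 3.32 = 4.5321 eV

Ratio: KE₁/KE₂ = 6.2319/4.5321 = 1.3751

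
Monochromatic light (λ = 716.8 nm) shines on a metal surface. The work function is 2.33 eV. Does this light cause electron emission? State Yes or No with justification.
No

For photoemission, the photon energy must exceed the work function.

Photon energy: E = hc/λ = 1.7297 eV
Work function: φ = 2.33 eV

Since E_photon (1.7297 eV) < φ (2.33 eV), photoemission will NOT occur.
The threshold wavelength is λ₀ = hc/φ = 532.1 nm.
Since 716.8 nm > 532.1 nm, the photons lack sufficient energy.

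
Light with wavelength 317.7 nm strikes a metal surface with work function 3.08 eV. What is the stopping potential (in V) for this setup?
0.8226 V

The stopping potential V_s satisfies: eV_s = KE_max

First, find KE_max using Einstein's equation:
E_photon = hc/λ = 3.9026 eV
KE_max = E_photon - φ = 3.9026 - 3.08 = 0.8226 eV

Since eV_s = KE_max:
V_s = KE_max/e = 0.8226 V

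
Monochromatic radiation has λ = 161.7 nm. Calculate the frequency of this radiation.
1.8540e+15 Hz

Using the wave equation: c = fλ

Solving for frequency:
f = c/λ = (3×10⁸ m/s) / (161.7×10⁻⁹ m)
f = 1.8540e+15 Hz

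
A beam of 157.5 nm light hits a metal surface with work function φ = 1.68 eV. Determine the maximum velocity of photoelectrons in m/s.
1.4758e+06 m/s

First, find the maximum kinetic energy:
E_photon = hc/λ = 7.8720 eV
KE_max = E_photon - φ = 7.8720 - 1.68 = 6.1920 eV

Convert to Joules: KE_max = 6.1920 × 1.602×10⁻¹⁹ J = 9.9207e-19 J

Then use KE = ½mv² to find velocity:
v = √(2·KE/m) = √(2 × 9.9207e-19 J / 9.109e-31 kg)
v = 1.4758e+06 m/s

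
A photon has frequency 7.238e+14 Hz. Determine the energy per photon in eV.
2.9934 eV

Using E = hf:

E = hf = (6.626×10⁻³⁴ J·s)(7.238e+14 Hz)
E = 2.9934 eV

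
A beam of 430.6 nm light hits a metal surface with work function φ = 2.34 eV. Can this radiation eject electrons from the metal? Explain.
Yes

For photoemission, the photon energy must exceed the work function.

Photon energy: E = hc/λ = 2.8793 eV
Work function: φ = 2.34 eV

Since E_photon (2.8793 eV) > φ (2.34 eV), photoemission WILL occur.
The threshold wavelength is λ₀ = hc/φ = 529.8 nm.
Since 430.6 nm < 529.8 nm, the light has sufficient energy.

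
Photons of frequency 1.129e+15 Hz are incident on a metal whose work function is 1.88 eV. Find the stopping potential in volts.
2.7892 V

The stopping potential V_s satisfies: eV_s = KE_max

First, find KE_max using Einstein's equation:
E_photon = hf = (6.626×10⁻³⁴ J·s)(1.129e+15 Hz) = 4.6692 eV
KE_max = E_photon - φ = 4.6692 - 1.88 = 2.7892 eV

Since eV_s = KE_max:
V_s = KE_max/e = 2.7892 V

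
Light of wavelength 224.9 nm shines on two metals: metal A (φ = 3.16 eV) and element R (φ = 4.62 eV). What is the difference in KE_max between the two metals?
1.4600 eV

Using KE_max = hc/λ - φ for each metal:

Photon energy: E = hc/λ = 5.5129 eV

For metal A (φ₁ = 3.16 eV):
KE₁ = E - φ₁ = 5.5129 - 3.16 = 2.3529 eV

For element R (φ₂ = 4.62 eV):
KE₂ = E - φ₂ = 5.5129 - 4.62 = 0.8929 eV

Difference:
ΔKE = KE₁ - KE₂ = 2.3529 - 0.8929 = 1.4600 eV

Note: The difference equals the difference in work functions: 4.62 - 3.16 = 1.46 eV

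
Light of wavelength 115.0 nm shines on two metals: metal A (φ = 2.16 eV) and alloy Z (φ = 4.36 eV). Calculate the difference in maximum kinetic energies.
2.2000 eV

Using KE_max = hc/λ - φ for each metal:

Photon energy: E = hc/λ = 10.7812 eV

For metal A (φ₁ = 2.16 eV):
KE₁ = E - φ₁ = 10.7812 - 2.16 = 8.6212 eV

For alloy Z (φ₂ = 4.36 eV):
KE₂ = E - φ₂ = 10.7812 - 4.36 = 6.4212 eV

Difference:
ΔKE = KE₁ - KE₂ = 8.6212 - 6.4212 = 2.2000 eV

Note: The difference equals the difference in work functions: 4.36 - 2.16 = 2.20 eV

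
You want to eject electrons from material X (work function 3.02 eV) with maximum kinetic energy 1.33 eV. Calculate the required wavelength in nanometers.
285.02 nm

From Einstein's equation: KE_max = hc/λ - φ

Rearranging for λ:
hc/λ = KE_max + φ
λ = hc/(KE_max + φ)

Required photon energy:
E_photon = KE_max + φ = 1.33 + 3.02 = 4.35 eV

Required wavelength:
λ = hc/E_photon = (6.626×10⁻³⁴)(3×10⁸) / (4.35 × 1.602×10⁻¹⁹)
λ = 285.02 nm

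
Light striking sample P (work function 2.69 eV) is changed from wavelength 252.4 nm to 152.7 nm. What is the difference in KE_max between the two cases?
3.2073 eV

Using Einstein's equation: KE_max = hc/λ - φ

For λ₁ = 252.4 nm:
KE₁ = hc/λ₁ - φ = 4.9122 - 2.69 = 2.2222 eV

For λ₂ = 152.7 nm:
KE₂ = hc/λ₂ - φ = 8.1195 - 2.69 = 5.4295 eV

Change in KE:
ΔKE = KE₂ - KE₁ = 5.4295 - 2.2222 = 3.2073 eV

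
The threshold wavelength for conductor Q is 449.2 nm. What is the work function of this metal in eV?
2.76 eV

At the threshold wavelength, photon energy equals work function:
φ = hc/λ₀

Calculating:
φ = (6.626×10⁻³⁴ J·s)(3×10⁸ m/s) / (449.2×10⁻⁹ m)
φ = 2.76 eV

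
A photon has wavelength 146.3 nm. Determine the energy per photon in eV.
8.4747 eV

Using E = hf = hc/λ:

E = hc/λ = (6.626×10⁻³⁴ J·s)(3×10⁸ m/s) / (146.3×10⁻⁹ m)
E = 8.4747 eV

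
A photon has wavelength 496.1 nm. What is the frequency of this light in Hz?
6.0430e+14 Hz

Using the wave equation: c = fλ

Solving for frequency:
f = c/λ = (3×10⁸ m/s) / (496.1×10⁻⁹ m)
f = 6.0430e+14 Hz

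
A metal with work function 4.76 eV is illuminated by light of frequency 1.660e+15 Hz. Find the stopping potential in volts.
2.1052 V

The stopping potential V_s satisfies: eV_s = KE_max

First, find KE_max using Einstein's equation:
E_photon = hf = (6.626×10⁻³⁴ J·s)(1.660e+15 Hz) = 6.8652 eV
KE_max = E_photon - φ = 6.8652 - 4.76 = 2.1052 eV

Since eV_s = KE_max:
V_s = KE_max/e = 2.1052 V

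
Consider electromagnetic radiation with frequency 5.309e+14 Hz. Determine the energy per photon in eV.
2.1956 eV

Using E = hf:

E = hf = (6.626×10⁻³⁴ J·s)(5.309e+14 Hz)
E = 2.1956 eV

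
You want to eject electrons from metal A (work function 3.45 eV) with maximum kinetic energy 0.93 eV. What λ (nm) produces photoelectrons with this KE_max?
283.07 nm

From Einstein's equation: KE_max = hc/λ - φ

Rearranging for λ:
hc/λ = KE_max + φ
λ = hc/(KE_max + φ)

Required photon energy:
E_photon = KE_max + φ = 0.93 + 3.45 = 4.38 eV

Required wavelength:
λ = hc/E_photon = (6.626×10⁻³⁴)(3×10⁸) / (4.38 × 1.602×10⁻¹⁹)
λ = 283.07 nm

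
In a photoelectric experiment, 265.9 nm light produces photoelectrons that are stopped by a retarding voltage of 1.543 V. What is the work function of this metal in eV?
3.12 eV

The stopping potential gives the maximum kinetic energy: KE_max = eV_s = 1.543 eV

From Einstein's photoelectric equation: KE_max = hc/λ - φ
Rearranging: φ = hc/λ - KE_max

Calculate photon energy:
E_photon = hc/λ = (6.626×10⁻³⁴ J·s)(3×10⁸ m/s) / (265.9×10⁻⁹ m) = 4.6628 eV

Therefore:
φ = 4.6628 - 1.543 = 3.12 eV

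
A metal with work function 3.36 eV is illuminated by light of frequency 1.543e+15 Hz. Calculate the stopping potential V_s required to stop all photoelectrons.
3.0213 V

The stopping potential V_s satisfies: eV_s = KE_max

First, find KE_max using Einstein's equation:
E_photon = hf = (6.626×10⁻³⁴ J·s)(1.543e+15 Hz) = 6.3813 eV
KE_max = E_photon - φ = 6.3813 - 3.36 = 3.0213 eV

Since eV_s = KE_max:
V_s = KE_max/e = 3.0213 V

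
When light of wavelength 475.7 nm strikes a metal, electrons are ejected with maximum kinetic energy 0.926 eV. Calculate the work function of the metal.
1.68 eV

From Einstein's photoelectric equation: KE_max = hf - φ = hc/λ - φ

Rearranging for φ:
φ = hc/λ - KE_max

Calculate photon energy:
E_photon = hc/λ = 2.6064 eV

Therefore:
φ = 2.6064 - 0.926 = 1.68 eV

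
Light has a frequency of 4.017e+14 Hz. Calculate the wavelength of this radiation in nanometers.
746.31 nm

Using the wave equation: c = fλ

Solving for wavelength:
λ = c/f = (3×10⁸ m/s) / (4.017e+14 Hz)
λ = 746.31 nm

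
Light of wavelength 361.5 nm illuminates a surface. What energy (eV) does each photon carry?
3.4297 eV

Using E = hf = hc/λ:

E = hc/λ = (6.626×10⁻³⁴ J·s)(3×10⁸ m/s) / (361.5×10⁻⁹ m)
E = 3.4297 eV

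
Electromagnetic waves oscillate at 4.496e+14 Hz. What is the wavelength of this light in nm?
666.80 nm

Using the wave equation: c = fλ

Solving for wavelength:
λ = c/f = (3×10⁸ m/s) / (4.496e+14 Hz)
λ = 666.80 nm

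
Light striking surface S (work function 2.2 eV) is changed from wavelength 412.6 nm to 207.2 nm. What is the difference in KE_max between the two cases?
2.9788 eV

Using Einstein's equation: KE_max = hc/λ - φ

For λ₁ = 412.6 nm:
KE₁ = hc/λ₁ - φ = 3.0049 - 2.2 = 0.8049 eV

For λ₂ = 207.2 nm:
KE₂ = hc/λ₂ - φ = 5.9838 - 2.2 = 3.7838 eV

Change in KE:
ΔKE = KE₂ - KE₁ = 3.7838 - 0.8049 = 2.9788 eV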